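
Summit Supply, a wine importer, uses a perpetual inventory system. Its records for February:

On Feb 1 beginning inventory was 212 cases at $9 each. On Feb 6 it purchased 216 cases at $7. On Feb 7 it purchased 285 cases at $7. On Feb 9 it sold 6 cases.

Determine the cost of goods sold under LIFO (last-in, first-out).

COGS = $42

Feb 9, 6 sold [LIFO — newest first]: 6 @ $7 = $42
Ending inventory: 212 @ $9 + 216 @ $7 + 279 @ $7 = $5,373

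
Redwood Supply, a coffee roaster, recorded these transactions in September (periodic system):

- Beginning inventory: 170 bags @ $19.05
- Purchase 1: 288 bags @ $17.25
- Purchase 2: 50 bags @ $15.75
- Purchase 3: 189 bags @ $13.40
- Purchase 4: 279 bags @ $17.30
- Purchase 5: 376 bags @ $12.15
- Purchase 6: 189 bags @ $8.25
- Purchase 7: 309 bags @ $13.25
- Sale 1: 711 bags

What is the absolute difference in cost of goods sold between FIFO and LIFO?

$3,527.35

FIFO COGS: 170 @ $19.05 + 288 @ $17.25 + 50 @ $15.75 + 189 @ $13.40 + 14 @ $17.30 = $11,768.80
LIFO COGS: 309 @ $13.25 + 189 @ $8.25 + 213 @ $12.15 = $8,241.45
Difference = |$11,768.80 − $8,241.45| = $3,527.35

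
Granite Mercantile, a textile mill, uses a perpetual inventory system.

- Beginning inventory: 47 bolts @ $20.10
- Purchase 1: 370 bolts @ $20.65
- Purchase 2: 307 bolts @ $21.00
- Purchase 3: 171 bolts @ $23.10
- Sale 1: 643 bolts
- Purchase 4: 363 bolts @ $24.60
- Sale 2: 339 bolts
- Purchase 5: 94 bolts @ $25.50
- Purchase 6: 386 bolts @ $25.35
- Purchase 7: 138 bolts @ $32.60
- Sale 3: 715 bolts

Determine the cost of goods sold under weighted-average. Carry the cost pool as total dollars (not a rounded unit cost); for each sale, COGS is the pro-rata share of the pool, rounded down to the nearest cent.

COGS = $39,970.42

After Beginning: 47 on hand, pool $944.70 (≈ $20.1000 each)
After Purchase 1: 417 on hand, pool $8,585.20 (≈ $20.5880 each)
After Purchase 2: 724 on hand, pool $15,032.20 (≈ $20.7627 each)
After Purchase 3: 895 on hand, pool $18,982.30 (≈ $21.2093 each)
Sale 1, sell 643: 643/895 × $18,982.30 → $13,637.56
After Purchase 4: 615 on hand, pool $14,274.54 (≈ $23.2106 each)
Sale 2, sell 339: 339/615 × $14,274.54 → $7,868.40
After Purchase 5: 370 on hand, pool $8,803.14 (≈ $23.7923 each)
After Purchase 6: 756 on hand, pool $18,588.24 (≈ $24.5876 each)
After Purchase 7: 894 on hand, pool $23,087.04 (≈ $25.8244 each)
Sale 3, sell 715: 715/894 × $23,087.04 → $18,464.46
Total COGS = $13,637.56 + $7,868.40 + $18,464.46 = $39,970.42
Ending inventory (cost pool remaining) = $4,622.58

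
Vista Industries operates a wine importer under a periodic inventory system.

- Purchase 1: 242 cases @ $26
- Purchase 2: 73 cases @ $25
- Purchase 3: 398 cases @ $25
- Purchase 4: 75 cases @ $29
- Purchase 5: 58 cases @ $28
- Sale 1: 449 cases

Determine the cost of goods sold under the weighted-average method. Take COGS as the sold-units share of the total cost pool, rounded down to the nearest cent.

COGS = $11,605.00

Sale 1, sell 449: 449/846 × $21,866.00 → $11,605.00
Ending inventory (cost pool remaining) = $10,261.00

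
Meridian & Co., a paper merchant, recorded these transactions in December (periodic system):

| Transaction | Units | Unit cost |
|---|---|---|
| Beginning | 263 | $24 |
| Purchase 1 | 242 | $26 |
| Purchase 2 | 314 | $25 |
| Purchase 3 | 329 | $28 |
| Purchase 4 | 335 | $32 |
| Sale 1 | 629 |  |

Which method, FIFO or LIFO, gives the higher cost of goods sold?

FIFO COGS: 263 @ $24 + 242 @ $26 + 124 @ $25 = $15,704
LIFO COGS: 335 @ $32 + 294 @ $28 = $18,952

LIFO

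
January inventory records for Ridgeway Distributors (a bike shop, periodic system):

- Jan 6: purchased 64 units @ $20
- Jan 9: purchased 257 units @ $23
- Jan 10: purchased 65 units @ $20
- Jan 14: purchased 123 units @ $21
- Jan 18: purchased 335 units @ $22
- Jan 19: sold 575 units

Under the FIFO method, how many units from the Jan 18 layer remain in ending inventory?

269

Jan 19, 575 sold [FIFO — oldest first]: 64 @ $20 + 257 @ $23 + 65 @ $20 + 123 @ $21 + 66 @ $22 = $12,526
Ending inventory: 269 @ $22 = $5,918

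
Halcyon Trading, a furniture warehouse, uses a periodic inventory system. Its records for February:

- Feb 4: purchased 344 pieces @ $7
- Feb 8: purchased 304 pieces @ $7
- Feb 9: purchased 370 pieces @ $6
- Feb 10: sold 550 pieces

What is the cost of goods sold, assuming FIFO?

Feb 10, 550 sold [FIFO — oldest first]: 344 @ $7 + 206 @ $7 = $3,850
Ending inventory: 98 @ $7 + 370 @ $6 = $2,906

COGS = $3,850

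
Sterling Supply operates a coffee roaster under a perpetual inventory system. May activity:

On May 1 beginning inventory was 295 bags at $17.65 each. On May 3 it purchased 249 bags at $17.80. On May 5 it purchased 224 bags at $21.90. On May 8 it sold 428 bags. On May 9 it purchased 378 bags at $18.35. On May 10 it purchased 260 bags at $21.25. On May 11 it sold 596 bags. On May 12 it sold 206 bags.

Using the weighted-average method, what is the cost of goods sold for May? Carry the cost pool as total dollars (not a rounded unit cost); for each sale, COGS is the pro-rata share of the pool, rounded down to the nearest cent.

After May 1: 295 on hand, pool $5,206.75 (≈ $17.6500 each)
After May 3: 544 on hand, pool $9,638.95 (≈ $17.7187 each)
After May 5: 768 on hand, pool $14,544.55 (≈ $18.9382 each)
May 8, sell 428: 428/768 × $14,544.55 → $8,105.55
After May 9: 718 on hand, pool $13,375.30 (≈ $18.6286 each)
After May 10: 978 on hand, pool $18,900.30 (≈ $19.3255 each)
May 11, sell 596: 596/978 × $18,900.30 → $11,517.97
May 12, sell 206: 206/382 × $7,382.33 → $3,981.04
Total COGS = $8,105.55 + $11,517.97 + $3,981.04 = $23,604.56
Ending inventory (cost pool remaining) = $3,401.29
Check: goods available $27,005.85 = COGS $23,604.56 + ending $3,401.29

COGS = $23,604.56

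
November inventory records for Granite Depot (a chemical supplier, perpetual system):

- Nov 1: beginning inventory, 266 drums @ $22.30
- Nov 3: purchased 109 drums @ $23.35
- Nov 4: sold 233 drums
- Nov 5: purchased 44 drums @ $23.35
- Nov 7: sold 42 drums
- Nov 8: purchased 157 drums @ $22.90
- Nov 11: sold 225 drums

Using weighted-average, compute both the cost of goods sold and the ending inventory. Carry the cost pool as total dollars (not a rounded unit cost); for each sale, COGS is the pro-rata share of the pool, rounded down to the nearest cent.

After Nov 1: 266 on hand, pool $5,931.80 (≈ $22.3000 each)
After Nov 3: 375 on hand, pool $8,476.95 (≈ $22.6052 each)
Nov 4, sell 233: 233/375 × $8,476.95 → $5,267.01
After Nov 5: 186 on hand, pool $4,237.34 (≈ $22.7814 each)
Nov 7, sell 42: 42/186 × $4,237.34 → $956.81
After Nov 8: 301 on hand, pool $6,875.83 (≈ $22.8433 each)
Nov 11, sell 225: 225/301 × $6,875.83 → $5,139.74
Total COGS = $5,267.01 + $956.81 + $5,139.74 = $11,363.56
Ending inventory (cost pool remaining) = $1,736.09
Check: goods available $13,099.65 = COGS $11,363.56 + ending $1,736.09

COGS = $11,363.56; ending inventory = $1,736.09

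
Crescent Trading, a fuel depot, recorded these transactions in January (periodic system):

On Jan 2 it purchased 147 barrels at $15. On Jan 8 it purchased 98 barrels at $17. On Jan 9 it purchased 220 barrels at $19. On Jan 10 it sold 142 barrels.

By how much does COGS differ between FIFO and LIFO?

$568

FIFO COGS: 142 @ $15 = $2,130
LIFO COGS: 142 @ $19 = $2,698
Difference = |$2,130 − $2,698| = $568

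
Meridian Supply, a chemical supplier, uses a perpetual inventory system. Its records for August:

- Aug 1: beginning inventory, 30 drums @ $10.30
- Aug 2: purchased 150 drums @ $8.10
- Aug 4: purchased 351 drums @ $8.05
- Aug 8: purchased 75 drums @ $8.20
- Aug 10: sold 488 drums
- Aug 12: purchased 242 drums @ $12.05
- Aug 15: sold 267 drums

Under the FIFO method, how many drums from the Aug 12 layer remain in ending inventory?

93

Aug 10, 488 sold [FIFO — oldest first]: 30 @ $10.30 + 150 @ $8.10 + 308 @ $8.05 = $4,003.40
Aug 15, 267 sold [FIFO — oldest first]: 43 @ $8.05 + 75 @ $8.20 + 149 @ $12.05 = $2,756.60
Total COGS = $4,003.40 + $2,756.60 = $6,760.00
Ending inventory: 93 @ $12.05 = $1,120.65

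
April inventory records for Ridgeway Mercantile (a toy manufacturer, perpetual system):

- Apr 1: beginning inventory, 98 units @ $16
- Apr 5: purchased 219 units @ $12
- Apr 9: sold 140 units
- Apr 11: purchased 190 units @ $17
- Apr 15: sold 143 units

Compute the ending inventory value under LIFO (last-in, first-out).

Ending inventory = $3,315

Apr 9, 140 sold [LIFO — newest first]: 140 @ $12 = $1,680
Apr 15, 143 sold [LIFO — newest first]: 143 @ $17 = $2,431
Total COGS = $1,680 + $2,431 = $4,111
Ending inventory: 98 @ $16 + 79 @ $12 + 47 @ $17 = $3,315
Check: goods available $7,426 = COGS $4,111 + ending $3,315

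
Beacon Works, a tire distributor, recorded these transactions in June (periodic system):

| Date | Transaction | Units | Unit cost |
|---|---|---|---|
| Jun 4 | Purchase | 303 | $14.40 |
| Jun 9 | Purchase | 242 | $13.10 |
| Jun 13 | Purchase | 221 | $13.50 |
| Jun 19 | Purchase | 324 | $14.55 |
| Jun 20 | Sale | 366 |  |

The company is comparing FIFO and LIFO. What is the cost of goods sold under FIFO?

FIFO COGS: 303 @ $14.40 + 63 @ $13.10 = $5,188.50
LIFO COGS: 324 @ $14.55 + 42 @ $13.50 = $5,281.20

COGS = $5,188.50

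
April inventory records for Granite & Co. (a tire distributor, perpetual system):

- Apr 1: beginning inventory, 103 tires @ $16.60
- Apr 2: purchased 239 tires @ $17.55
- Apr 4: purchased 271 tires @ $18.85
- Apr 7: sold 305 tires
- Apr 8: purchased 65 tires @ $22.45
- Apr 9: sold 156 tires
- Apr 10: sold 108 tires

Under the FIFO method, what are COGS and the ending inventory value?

COGS = $10,183.20; ending inventory = $2,288.65

Apr 7, 305 sold [FIFO — oldest first]: 103 @ $16.60 + 202 @ $17.55 = $5,254.90
Apr 9, 156 sold [FIFO — oldest first]: 37 @ $17.55 + 119 @ $18.85 = $2,892.50
Apr 10, 108 sold [FIFO — oldest first]: 108 @ $18.85 = $2,035.80
Total COGS = $5,254.90 + $2,892.50 + $2,035.80 = $10,183.20
Ending inventory: 44 @ $18.85 + 65 @ $22.45 = $2,288.65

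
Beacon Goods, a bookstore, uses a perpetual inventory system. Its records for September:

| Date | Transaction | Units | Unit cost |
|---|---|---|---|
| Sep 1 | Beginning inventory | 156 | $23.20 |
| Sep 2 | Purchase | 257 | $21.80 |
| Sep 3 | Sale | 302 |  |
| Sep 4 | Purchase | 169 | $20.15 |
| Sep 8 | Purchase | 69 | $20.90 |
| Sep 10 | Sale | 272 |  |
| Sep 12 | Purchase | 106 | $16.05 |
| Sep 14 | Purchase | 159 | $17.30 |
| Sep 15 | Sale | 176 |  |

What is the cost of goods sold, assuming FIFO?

Sep 3, 302 sold [FIFO — oldest first]: 156 @ $23.20 + 146 @ $21.80 = $6,802.00
Sep 10, 272 sold [FIFO — oldest first]: 111 @ $21.80 + 161 @ $20.15 = $5,663.95
Sep 15, 176 sold [FIFO — oldest first]: 8 @ $20.15 + 69 @ $20.90 + 99 @ $16.05 = $3,192.25
Total COGS = $6,802.00 + $5,663.95 + $3,192.25 = $15,658.20
Ending inventory: 7 @ $16.05 + 159 @ $17.30 = $2,863.05

COGS = $15,658.20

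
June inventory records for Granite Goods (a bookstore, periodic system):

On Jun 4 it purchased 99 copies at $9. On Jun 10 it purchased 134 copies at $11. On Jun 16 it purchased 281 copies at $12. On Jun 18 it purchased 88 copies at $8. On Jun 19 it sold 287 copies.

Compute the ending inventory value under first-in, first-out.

Jun 19, 287 sold [FIFO — oldest first]: 99 @ $9 + 134 @ $11 + 54 @ $12 = $3,013
Ending inventory: 227 @ $12 + 88 @ $8 = $3,428
Check: goods available $6,441 = COGS $3,013 + ending $3,428

Ending inventory = $3,428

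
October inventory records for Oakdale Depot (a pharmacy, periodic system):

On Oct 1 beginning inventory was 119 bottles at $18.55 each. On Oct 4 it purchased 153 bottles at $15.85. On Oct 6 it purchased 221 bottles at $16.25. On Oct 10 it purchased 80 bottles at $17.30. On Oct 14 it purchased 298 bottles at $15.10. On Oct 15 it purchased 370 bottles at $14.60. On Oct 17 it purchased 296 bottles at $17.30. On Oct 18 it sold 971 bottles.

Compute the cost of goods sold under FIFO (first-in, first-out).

Oct 18, 971 sold [FIFO — oldest first]: 119 @ $18.55 + 153 @ $15.85 + 221 @ $16.25 + 80 @ $17.30 + 298 @ $15.10 + 100 @ $14.60 = $15,567.55
Ending inventory: 270 @ $14.60 + 296 @ $17.30 = $9,062.80
Check: goods available $24,630.35 = COGS $15,567.55 + ending $9,062.80

COGS = $15,567.55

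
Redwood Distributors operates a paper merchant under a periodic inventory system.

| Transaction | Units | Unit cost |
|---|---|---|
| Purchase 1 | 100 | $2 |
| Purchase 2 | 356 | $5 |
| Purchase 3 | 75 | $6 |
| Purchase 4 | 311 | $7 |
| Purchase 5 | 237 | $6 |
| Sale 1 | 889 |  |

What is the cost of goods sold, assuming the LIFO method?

COGS = $5,379

Sale 1 (889) [LIFO — newest first]: 237 @ $6 + 311 @ $7 + 75 @ $6 + 266 @ $5 = $5,379
Ending inventory: 100 @ $2 + 90 @ $5 = $650
Check: goods available $6,029 = COGS $5,379 + ending $650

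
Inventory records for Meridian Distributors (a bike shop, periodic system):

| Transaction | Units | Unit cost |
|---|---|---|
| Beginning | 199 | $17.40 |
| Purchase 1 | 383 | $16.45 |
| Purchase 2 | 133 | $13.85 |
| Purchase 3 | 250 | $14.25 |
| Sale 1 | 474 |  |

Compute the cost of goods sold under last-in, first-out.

Sale 1 (474) [LIFO — newest first]: 250 @ $14.25 + 133 @ $13.85 + 91 @ $16.45 = $6,901.50
Ending inventory: 199 @ $17.40 + 292 @ $16.45 = $8,266.00

COGS = $6,901.50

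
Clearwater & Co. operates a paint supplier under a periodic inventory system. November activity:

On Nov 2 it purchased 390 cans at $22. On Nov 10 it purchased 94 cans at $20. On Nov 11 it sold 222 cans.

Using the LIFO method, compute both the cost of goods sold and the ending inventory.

COGS = $4,696; ending inventory = $5,764

Nov 11, 222 sold [LIFO — newest first]: 94 @ $20 + 128 @ $22 = $4,696
Ending inventory: 262 @ $22 = $5,764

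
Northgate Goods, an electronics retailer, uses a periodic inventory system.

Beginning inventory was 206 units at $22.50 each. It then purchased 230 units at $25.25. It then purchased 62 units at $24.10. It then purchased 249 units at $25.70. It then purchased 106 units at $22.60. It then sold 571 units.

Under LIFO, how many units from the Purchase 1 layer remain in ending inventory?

76

Sale 1 (571) [LIFO — newest first]: 106 @ $22.60 + 249 @ $25.70 + 62 @ $24.10 + 154 @ $25.25 = $14,177.60
Ending inventory: 206 @ $22.50 + 76 @ $25.25 = $6,554.00
Check: goods available $20,731.60 = COGS $14,177.60 + ending $6,554.00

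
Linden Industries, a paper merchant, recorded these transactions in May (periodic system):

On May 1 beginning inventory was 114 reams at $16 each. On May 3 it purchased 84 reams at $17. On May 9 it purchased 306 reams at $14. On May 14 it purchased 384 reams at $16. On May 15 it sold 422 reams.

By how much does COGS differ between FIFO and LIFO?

$288

FIFO COGS: 114 @ $16 + 84 @ $17 + 224 @ $14 = $6,388
LIFO COGS: 384 @ $16 + 38 @ $14 = $6,676
Difference = |$6,388 − $6,676| = $288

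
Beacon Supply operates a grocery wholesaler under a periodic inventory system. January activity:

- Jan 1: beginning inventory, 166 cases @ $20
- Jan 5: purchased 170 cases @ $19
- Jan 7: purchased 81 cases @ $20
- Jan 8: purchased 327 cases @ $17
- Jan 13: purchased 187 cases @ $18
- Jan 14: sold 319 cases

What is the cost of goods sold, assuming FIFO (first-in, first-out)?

COGS = $6,227

Jan 14, 319 sold [FIFO — oldest first]: 166 @ $20 + 153 @ $19 = $6,227
Ending inventory: 17 @ $19 + 81 @ $20 + 327 @ $17 + 187 @ $18 = $10,868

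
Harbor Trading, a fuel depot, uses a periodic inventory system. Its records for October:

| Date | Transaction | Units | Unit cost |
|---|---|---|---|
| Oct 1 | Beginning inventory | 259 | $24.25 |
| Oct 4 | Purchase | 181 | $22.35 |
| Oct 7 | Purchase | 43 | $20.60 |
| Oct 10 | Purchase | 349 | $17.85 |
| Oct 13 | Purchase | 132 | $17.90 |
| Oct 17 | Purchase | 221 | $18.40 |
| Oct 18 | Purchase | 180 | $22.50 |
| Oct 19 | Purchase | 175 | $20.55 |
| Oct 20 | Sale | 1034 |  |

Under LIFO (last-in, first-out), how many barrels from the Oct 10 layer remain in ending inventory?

23

Oct 20, 1034 sold [LIFO — newest first]: 175 @ $20.55 + 180 @ $22.50 + 221 @ $18.40 + 132 @ $17.90 + 326 @ $17.85 = $19,894.55
Ending inventory: 259 @ $24.25 + 181 @ $22.35 + 43 @ $20.60 + 23 @ $17.85 = $11,622.45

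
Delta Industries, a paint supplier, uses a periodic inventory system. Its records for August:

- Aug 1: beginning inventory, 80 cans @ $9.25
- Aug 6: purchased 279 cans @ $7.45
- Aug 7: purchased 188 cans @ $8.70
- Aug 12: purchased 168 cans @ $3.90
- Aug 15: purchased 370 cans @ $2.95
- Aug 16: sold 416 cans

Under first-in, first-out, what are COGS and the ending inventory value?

COGS = $3,314.45; ending inventory = $2,886.40

Aug 16, 416 sold [FIFO — oldest first]: 80 @ $9.25 + 279 @ $7.45 + 57 @ $8.70 = $3,314.45
Ending inventory: 131 @ $8.70 + 168 @ $3.90 + 370 @ $2.95 = $2,886.40
Check: goods available $6,200.85 = COGS $3,314.45 + ending $2,886.40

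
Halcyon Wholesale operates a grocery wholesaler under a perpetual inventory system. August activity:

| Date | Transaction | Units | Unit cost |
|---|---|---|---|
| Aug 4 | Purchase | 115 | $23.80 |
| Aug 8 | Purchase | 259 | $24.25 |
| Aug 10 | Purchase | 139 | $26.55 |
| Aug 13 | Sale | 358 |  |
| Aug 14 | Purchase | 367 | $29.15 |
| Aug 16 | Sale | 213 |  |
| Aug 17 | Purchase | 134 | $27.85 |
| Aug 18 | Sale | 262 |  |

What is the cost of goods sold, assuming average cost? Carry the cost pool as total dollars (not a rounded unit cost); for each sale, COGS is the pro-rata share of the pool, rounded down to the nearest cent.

COGS = $22,097.28

After Aug 4: 115 on hand, pool $2,737.00 (≈ $23.8000 each)
After Aug 8: 374 on hand, pool $9,017.75 (≈ $24.1116 each)
After Aug 10: 513 on hand, pool $12,708.20 (≈ $24.7723 each)
Aug 13, sell 358: 358/513 × $12,708.20 → $8,868.49
After Aug 14: 522 on hand, pool $14,537.76 (≈ $27.8501 each)
Aug 16, sell 213: 213/522 × $14,537.76 → $5,932.07
After Aug 17: 443 on hand, pool $12,337.59 (≈ $27.8501 each)
Aug 18, sell 262: 262/443 × $12,337.59 → $7,296.72
Total COGS = $8,868.49 + $5,932.07 + $7,296.72 = $22,097.28
Ending inventory (cost pool remaining) = $5,040.87
Check: goods available $27,138.15 = COGS $22,097.28 + ending $5,040.87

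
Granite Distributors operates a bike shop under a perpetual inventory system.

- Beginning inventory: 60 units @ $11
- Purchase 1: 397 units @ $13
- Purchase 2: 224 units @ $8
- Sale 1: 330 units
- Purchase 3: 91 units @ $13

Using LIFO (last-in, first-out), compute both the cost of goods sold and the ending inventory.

Sale 1 (330) [LIFO — newest first]: 224 @ $8 + 106 @ $13 = $3,170
Ending inventory: 60 @ $11 + 291 @ $13 + 91 @ $13 = $5,626

COGS = $3,170; ending inventory = $5,626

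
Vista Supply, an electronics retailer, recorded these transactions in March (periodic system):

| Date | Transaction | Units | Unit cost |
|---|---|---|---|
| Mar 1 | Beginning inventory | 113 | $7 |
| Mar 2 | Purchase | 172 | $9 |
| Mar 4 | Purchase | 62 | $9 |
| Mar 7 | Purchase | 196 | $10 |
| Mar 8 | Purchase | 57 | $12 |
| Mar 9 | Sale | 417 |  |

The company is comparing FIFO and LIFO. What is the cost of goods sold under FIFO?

FIFO COGS: 113 @ $7 + 172 @ $9 + 62 @ $9 + 70 @ $10 = $3,597
LIFO COGS: 57 @ $12 + 196 @ $10 + 62 @ $9 + 102 @ $9 = $4,120

COGS = $3,597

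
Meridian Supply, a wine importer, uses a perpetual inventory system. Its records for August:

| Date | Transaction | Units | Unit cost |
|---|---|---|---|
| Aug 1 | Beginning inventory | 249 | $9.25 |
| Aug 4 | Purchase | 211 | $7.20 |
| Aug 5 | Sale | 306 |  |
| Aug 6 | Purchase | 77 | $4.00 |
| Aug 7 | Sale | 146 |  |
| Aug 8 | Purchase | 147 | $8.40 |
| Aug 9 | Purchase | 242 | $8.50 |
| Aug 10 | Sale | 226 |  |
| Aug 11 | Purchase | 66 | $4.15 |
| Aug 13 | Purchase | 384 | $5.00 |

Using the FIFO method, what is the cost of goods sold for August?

COGS = $5,314.85

Aug 5, 306 sold [FIFO — oldest first]: 249 @ $9.25 + 57 @ $7.20 = $2,713.65
Aug 7, 146 sold [FIFO — oldest first]: 146 @ $7.20 = $1,051.20
Aug 10, 226 sold [FIFO — oldest first]: 8 @ $7.20 + 77 @ $4.00 + 141 @ $8.40 = $1,550.00
Total COGS = $2,713.65 + $1,051.20 + $1,550.00 = $5,314.85
Ending inventory: 6 @ $8.40 + 242 @ $8.50 + 66 @ $4.15 + 384 @ $5.00 = $4,301.30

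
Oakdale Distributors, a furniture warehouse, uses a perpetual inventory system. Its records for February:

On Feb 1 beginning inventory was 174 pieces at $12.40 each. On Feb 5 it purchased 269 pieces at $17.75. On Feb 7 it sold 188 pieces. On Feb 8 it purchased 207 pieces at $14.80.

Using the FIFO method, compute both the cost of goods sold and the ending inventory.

COGS = $2,406.10; ending inventory = $7,589.85

Feb 7, 188 sold [FIFO — oldest first]: 174 @ $12.40 + 14 @ $17.75 = $2,406.10
Ending inventory: 255 @ $17.75 + 207 @ $14.80 = $7,589.85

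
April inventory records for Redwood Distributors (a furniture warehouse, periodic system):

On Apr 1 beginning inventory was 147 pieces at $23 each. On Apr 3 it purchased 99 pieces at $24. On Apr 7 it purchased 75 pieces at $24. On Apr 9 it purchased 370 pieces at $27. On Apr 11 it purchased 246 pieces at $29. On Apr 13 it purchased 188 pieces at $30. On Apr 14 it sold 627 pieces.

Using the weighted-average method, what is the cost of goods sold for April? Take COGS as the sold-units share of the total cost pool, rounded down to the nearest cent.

COGS = $16,898.90

Apr 14, sell 627: 627/1125 × $30,321.00 → $16,898.90
Ending inventory (cost pool remaining) = $13,422.10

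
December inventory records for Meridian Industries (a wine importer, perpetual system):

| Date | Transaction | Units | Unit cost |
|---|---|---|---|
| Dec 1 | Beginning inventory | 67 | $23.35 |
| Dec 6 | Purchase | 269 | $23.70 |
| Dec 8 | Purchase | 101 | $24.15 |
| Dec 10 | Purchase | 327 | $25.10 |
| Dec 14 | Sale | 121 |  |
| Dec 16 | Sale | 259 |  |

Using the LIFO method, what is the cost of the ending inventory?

Ending inventory = $9,098.95

Dec 14, 121 sold [LIFO — newest first]: 121 @ $25.10 = $3,037.10
Dec 16, 259 sold [LIFO — newest first]: 206 @ $25.10 + 53 @ $24.15 = $6,450.55
Total COGS = $3,037.10 + $6,450.55 = $9,487.65
Ending inventory: 67 @ $23.35 + 269 @ $23.70 + 48 @ $24.15 = $9,098.95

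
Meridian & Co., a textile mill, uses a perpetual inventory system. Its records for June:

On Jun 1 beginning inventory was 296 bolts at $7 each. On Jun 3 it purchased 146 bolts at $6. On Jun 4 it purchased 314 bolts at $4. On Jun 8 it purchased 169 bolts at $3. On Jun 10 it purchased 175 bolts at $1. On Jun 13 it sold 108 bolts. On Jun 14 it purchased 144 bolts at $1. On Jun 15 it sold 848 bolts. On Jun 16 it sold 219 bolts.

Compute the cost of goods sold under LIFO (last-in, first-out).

Jun 13, 108 sold [LIFO — newest first]: 108 @ $1 = $108
Jun 15, 848 sold [LIFO — newest first]: 144 @ $1 + 67 @ $1 + 169 @ $3 + 314 @ $4 + 146 @ $6 + 8 @ $7 = $2,906
Jun 16, 219 sold [LIFO — newest first]: 219 @ $7 = $1,533
Total COGS = $108 + $2,906 + $1,533 = $4,547
Ending inventory: 69 @ $7 = $483

COGS = $4,547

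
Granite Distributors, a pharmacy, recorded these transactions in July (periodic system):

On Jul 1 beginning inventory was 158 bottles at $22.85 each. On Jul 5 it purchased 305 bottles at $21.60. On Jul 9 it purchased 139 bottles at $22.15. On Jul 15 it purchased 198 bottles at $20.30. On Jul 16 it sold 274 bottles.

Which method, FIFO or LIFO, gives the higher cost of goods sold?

FIFO

FIFO COGS: 158 @ $22.85 + 116 @ $21.60 = $6,115.90
LIFO COGS: 198 @ $20.30 + 76 @ $22.15 = $5,702.80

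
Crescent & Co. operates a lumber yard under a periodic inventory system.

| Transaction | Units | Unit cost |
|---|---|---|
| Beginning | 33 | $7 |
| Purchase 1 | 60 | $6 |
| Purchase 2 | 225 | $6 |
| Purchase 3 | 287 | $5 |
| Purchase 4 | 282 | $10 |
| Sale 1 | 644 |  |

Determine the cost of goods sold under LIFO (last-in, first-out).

Sale 1 (644) [LIFO — newest first]: 282 @ $10 + 287 @ $5 + 75 @ $6 = $4,705
Ending inventory: 33 @ $7 + 60 @ $6 + 150 @ $6 = $1,491

COGS = $4,705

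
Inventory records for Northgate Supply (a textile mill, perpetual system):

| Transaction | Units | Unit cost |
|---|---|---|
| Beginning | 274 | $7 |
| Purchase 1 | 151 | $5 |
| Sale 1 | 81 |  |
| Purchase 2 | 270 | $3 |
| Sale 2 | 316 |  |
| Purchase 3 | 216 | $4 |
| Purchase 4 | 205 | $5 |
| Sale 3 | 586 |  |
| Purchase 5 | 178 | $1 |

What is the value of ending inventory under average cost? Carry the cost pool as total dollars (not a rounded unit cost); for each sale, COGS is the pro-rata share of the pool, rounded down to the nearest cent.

Ending inventory = $794.39

After Beginning: 274 on hand, pool $1,918.00 (≈ $7.0000 each)
After Purchase 1: 425 on hand, pool $2,673.00 (≈ $6.2894 each)
Sale 1, sell 81: 81/425 × $2,673.00 → $509.44
After Purchase 2: 614 on hand, pool $2,973.56 (≈ $4.8429 each)
Sale 2, sell 316: 316/614 × $2,973.56 → $1,530.36
After Purchase 3: 514 on hand, pool $2,307.20 (≈ $4.4887 each)
After Purchase 4: 719 on hand, pool $3,332.20 (≈ $4.6345 each)
Sale 3, sell 586: 586/719 × $3,332.20 → $2,715.81
After Purchase 5: 311 on hand, pool $794.39 (≈ $2.5543 each)
Total COGS = $509.44 + $1,530.36 + $2,715.81 = $4,755.61
Ending inventory (cost pool remaining) = $794.39
Check: goods available $5,550.00 = COGS $4,755.61 + ending $794.39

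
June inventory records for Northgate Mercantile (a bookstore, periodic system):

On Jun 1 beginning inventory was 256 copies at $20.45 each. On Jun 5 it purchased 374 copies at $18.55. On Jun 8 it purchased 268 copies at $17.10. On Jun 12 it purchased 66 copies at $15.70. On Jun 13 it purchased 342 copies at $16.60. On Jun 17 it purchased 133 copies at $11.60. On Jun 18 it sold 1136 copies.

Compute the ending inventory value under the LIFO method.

Jun 18, 1136 sold [LIFO — newest first]: 133 @ $11.60 + 342 @ $16.60 + 66 @ $15.70 + 268 @ $17.10 + 327 @ $18.55 = $18,904.85
Ending inventory: 256 @ $20.45 + 47 @ $18.55 = $6,107.05

Ending inventory = $6,107.05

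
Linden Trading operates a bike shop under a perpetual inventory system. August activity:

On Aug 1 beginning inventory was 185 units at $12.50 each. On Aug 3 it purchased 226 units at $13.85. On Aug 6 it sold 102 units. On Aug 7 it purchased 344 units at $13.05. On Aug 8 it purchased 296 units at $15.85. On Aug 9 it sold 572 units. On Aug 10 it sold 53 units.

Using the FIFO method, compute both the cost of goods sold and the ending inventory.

Aug 6, 102 sold [FIFO — oldest first]: 102 @ $12.50 = $1,275.00
Aug 9, 572 sold [FIFO — oldest first]: 83 @ $12.50 + 226 @ $13.85 + 263 @ $13.05 = $7,599.75
Aug 10, 53 sold [FIFO — oldest first]: 53 @ $13.05 = $691.65
Total COGS = $1,275.00 + $7,599.75 + $691.65 = $9,566.40
Ending inventory: 28 @ $13.05 + 296 @ $15.85 = $5,057.00

COGS = $9,566.40; ending inventory = $5,057.00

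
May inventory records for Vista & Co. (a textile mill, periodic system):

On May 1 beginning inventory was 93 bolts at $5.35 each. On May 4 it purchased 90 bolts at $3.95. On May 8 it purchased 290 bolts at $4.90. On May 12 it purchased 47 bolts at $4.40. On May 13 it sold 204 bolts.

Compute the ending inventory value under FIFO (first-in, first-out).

May 13, 204 sold [FIFO — oldest first]: 93 @ $5.35 + 90 @ $3.95 + 21 @ $4.90 = $955.95
Ending inventory: 269 @ $4.90 + 47 @ $4.40 = $1,524.90

Ending inventory = $1,524.90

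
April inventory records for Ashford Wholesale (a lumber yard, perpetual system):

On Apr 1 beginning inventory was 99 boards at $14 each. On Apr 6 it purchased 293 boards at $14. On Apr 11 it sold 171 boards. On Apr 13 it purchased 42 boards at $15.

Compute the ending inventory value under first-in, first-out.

Apr 11, 171 sold [FIFO — oldest first]: 99 @ $14 + 72 @ $14 = $2,394
Ending inventory: 221 @ $14 + 42 @ $15 = $3,724

Ending inventory = $3,724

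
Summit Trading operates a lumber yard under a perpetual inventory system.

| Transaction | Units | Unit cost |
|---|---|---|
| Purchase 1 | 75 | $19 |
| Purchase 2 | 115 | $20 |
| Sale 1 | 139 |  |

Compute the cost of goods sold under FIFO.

Sale 1 (139) [FIFO — oldest first]: 75 @ $19 + 64 @ $20 = $2,705
Ending inventory: 51 @ $20 = $1,020

COGS = $2,705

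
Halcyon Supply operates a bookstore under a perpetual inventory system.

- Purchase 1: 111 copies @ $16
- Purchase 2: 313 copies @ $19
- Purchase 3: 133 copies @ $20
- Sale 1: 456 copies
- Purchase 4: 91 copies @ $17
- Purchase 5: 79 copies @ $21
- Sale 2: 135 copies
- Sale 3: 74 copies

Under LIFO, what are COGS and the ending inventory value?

Sale 1 (456) [LIFO — newest first]: 133 @ $20 + 313 @ $19 + 10 @ $16 = $8,767
Sale 2 (135) [LIFO — newest first]: 79 @ $21 + 56 @ $17 = $2,611
Sale 3 (74) [LIFO — newest first]: 35 @ $17 + 39 @ $16 = $1,219
Total COGS = $8,767 + $2,611 + $1,219 = $12,597
Ending inventory: 62 @ $16 = $992

COGS = $12,597; ending inventory = $992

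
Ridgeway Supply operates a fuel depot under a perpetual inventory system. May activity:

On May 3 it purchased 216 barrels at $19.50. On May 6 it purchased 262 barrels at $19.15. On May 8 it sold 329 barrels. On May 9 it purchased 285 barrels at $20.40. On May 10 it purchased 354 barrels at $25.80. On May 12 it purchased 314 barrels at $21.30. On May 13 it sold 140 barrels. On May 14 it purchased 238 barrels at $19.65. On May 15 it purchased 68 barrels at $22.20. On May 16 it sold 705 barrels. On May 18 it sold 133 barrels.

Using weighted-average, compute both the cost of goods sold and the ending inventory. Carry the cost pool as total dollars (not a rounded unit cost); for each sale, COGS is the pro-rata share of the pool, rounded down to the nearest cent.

After May 3: 216 on hand, pool $4,212.00 (≈ $19.5000 each)
After May 6: 478 on hand, pool $9,229.30 (≈ $19.3082 each)
May 8, sell 329: 329/478 × $9,229.30 → $6,352.38
After May 9: 434 on hand, pool $8,690.92 (≈ $20.0252 each)
After May 10: 788 on hand, pool $17,824.12 (≈ $22.6194 each)
After May 12: 1102 on hand, pool $24,512.32 (≈ $22.2435 each)
May 13, sell 140: 140/1102 × $24,512.32 → $3,114.08
After May 14: 1200 on hand, pool $26,074.94 (≈ $21.7291 each)
After May 15: 1268 on hand, pool $27,584.54 (≈ $21.7544 each)
May 16, sell 705: 705/1268 × $27,584.54 → $15,336.83
May 18, sell 133: 133/563 × $12,247.71 → $2,893.33
Total COGS = $6,352.38 + $3,114.08 + $15,336.83 + $2,893.33 = $27,696.62
Ending inventory (cost pool remaining) = $9,354.38

COGS = $27,696.62; ending inventory = $9,354.38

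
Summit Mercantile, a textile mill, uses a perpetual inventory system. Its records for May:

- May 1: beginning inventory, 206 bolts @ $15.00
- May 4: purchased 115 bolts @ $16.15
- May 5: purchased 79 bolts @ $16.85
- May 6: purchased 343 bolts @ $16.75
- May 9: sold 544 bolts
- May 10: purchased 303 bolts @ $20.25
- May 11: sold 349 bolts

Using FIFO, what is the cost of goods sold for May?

May 9, 544 sold [FIFO — oldest first]: 206 @ $15.00 + 115 @ $16.15 + 79 @ $16.85 + 144 @ $16.75 = $8,690.40
May 11, 349 sold [FIFO — oldest first]: 199 @ $16.75 + 150 @ $20.25 = $6,370.75
Total COGS = $8,690.40 + $6,370.75 = $15,061.15
Ending inventory: 153 @ $20.25 = $3,098.25

COGS = $15,061.15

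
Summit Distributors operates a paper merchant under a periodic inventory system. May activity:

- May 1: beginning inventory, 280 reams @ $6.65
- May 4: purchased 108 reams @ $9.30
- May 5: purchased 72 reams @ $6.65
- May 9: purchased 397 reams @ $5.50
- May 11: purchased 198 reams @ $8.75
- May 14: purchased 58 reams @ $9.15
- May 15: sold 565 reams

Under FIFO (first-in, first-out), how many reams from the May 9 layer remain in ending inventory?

May 15, 565 sold [FIFO — oldest first]: 280 @ $6.65 + 108 @ $9.30 + 72 @ $6.65 + 105 @ $5.50 = $3,922.70
Ending inventory: 292 @ $5.50 + 198 @ $8.75 + 58 @ $9.15 = $3,869.20
Check: goods available $7,791.90 = COGS $3,922.70 + ending $3,869.20

292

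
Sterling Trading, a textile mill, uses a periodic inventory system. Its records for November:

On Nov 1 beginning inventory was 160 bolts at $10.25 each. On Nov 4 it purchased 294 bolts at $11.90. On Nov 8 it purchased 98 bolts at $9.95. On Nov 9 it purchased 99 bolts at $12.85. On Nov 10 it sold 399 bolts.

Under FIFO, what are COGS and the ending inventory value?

Nov 10, 399 sold [FIFO — oldest first]: 160 @ $10.25 + 239 @ $11.90 = $4,484.10
Ending inventory: 55 @ $11.90 + 98 @ $9.95 + 99 @ $12.85 = $2,901.75

COGS = $4,484.10; ending inventory = $2,901.75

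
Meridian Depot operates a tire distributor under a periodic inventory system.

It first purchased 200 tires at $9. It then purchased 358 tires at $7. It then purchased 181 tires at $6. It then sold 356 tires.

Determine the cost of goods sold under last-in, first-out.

COGS = $2,311

Sale 1 (356) [LIFO — newest first]: 181 @ $6 + 175 @ $7 = $2,311
Ending inventory: 200 @ $9 + 183 @ $7 = $3,081
Check: goods available $5,392 = COGS $2,311 + ending $3,081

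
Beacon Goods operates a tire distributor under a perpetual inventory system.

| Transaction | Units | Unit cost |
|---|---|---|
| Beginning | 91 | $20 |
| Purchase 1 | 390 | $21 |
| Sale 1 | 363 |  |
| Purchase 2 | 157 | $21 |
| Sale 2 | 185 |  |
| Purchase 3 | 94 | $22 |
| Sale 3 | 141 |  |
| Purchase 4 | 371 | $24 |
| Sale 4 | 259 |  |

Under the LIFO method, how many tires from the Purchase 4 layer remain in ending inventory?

112

Sale 1 (363) [LIFO — newest first]: 363 @ $21 = $7,623
Sale 2 (185) [LIFO — newest first]: 157 @ $21 + 27 @ $21 + 1 @ $20 = $3,884
Sale 3 (141) [LIFO — newest first]: 94 @ $22 + 47 @ $20 = $3,008
Sale 4 (259) [LIFO — newest first]: 259 @ $24 = $6,216
Total COGS = $7,623 + $3,884 + $3,008 + $6,216 = $20,731
Ending inventory: 43 @ $20 + 112 @ $24 = $3,548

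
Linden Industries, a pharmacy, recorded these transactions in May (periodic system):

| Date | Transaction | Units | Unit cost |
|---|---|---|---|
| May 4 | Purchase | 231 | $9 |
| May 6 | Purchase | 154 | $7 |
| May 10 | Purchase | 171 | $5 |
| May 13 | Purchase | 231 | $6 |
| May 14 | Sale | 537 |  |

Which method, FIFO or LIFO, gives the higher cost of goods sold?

FIFO COGS: 231 @ $9 + 154 @ $7 + 152 @ $5 = $3,917
LIFO COGS: 231 @ $6 + 171 @ $5 + 135 @ $7 = $3,186

FIFO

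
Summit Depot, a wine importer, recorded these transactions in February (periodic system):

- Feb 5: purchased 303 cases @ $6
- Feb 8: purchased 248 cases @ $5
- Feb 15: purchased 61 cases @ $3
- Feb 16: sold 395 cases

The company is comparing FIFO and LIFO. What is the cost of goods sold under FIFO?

COGS = $2,278

FIFO COGS: 303 @ $6 + 92 @ $5 = $2,278
LIFO COGS: 61 @ $3 + 248 @ $5 + 86 @ $6 = $1,939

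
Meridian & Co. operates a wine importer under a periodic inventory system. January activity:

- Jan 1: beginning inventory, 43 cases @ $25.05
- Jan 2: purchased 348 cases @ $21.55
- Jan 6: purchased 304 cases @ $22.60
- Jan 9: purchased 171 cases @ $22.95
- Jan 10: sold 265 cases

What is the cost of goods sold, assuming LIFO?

COGS = $6,048.85

Jan 10, 265 sold [LIFO — newest first]: 171 @ $22.95 + 94 @ $22.60 = $6,048.85
Ending inventory: 43 @ $25.05 + 348 @ $21.55 + 210 @ $22.60 = $13,322.55
Check: goods available $19,371.40 = COGS $6,048.85 + ending $13,322.55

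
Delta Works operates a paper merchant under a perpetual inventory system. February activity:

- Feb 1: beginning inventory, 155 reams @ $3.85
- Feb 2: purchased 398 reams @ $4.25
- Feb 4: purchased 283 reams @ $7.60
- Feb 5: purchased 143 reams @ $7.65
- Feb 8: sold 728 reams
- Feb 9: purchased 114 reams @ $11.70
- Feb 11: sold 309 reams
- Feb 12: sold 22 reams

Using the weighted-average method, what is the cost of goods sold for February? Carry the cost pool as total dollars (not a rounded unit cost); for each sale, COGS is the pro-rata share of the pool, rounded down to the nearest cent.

After Feb 1: 155 on hand, pool $596.75 (≈ $3.8500 each)
After Feb 2: 553 on hand, pool $2,288.25 (≈ $4.1379 each)
After Feb 4: 836 on hand, pool $4,439.05 (≈ $5.3099 each)
After Feb 5: 979 on hand, pool $5,533.00 (≈ $5.6517 each)
Feb 8, sell 728: 728/979 × $5,533.00 → $4,114.42
After Feb 9: 365 on hand, pool $2,752.38 (≈ $7.5408 each)
Feb 11, sell 309: 309/365 × $2,752.38 → $2,330.09
Feb 12, sell 22: 22/56 × $422.29 → $165.89
Total COGS = $4,114.42 + $2,330.09 + $165.89 = $6,610.40
Ending inventory (cost pool remaining) = $256.40
Check: goods available $6,866.80 = COGS $6,610.40 + ending $256.40

COGS = $6,610.40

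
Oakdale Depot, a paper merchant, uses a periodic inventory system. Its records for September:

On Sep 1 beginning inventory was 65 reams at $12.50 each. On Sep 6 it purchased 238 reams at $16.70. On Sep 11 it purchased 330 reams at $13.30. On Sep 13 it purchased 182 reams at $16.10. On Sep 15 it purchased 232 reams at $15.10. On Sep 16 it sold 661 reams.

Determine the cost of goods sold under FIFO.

Sep 16, 661 sold [FIFO — oldest first]: 65 @ $12.50 + 238 @ $16.70 + 330 @ $13.30 + 28 @ $16.10 = $9,626.90
Ending inventory: 154 @ $16.10 + 232 @ $15.10 = $5,982.60

COGS = $9,626.90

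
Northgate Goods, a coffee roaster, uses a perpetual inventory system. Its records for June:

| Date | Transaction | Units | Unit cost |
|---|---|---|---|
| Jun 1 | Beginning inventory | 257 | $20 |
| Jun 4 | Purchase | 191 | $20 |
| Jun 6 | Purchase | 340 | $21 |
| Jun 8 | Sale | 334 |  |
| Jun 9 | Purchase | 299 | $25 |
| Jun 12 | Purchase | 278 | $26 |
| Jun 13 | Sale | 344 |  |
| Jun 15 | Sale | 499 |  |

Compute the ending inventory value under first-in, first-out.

Jun 8, 334 sold [FIFO — oldest first]: 257 @ $20 + 77 @ $20 = $6,680
Jun 13, 344 sold [FIFO — oldest first]: 114 @ $20 + 230 @ $21 = $7,110
Jun 15, 499 sold [FIFO — oldest first]: 110 @ $21 + 299 @ $25 + 90 @ $26 = $12,125
Total COGS = $6,680 + $7,110 + $12,125 = $25,915
Ending inventory: 188 @ $26 = $4,888
Check: goods available $30,803 = COGS $25,915 + ending $4,888

Ending inventory = $4,888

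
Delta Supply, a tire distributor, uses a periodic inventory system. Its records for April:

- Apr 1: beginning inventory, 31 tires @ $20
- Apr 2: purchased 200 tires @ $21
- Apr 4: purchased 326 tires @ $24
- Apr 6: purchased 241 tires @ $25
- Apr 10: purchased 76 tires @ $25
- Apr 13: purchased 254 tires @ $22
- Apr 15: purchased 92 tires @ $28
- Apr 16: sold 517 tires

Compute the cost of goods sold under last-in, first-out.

COGS = $12,439

Apr 16, 517 sold [LIFO — newest first]: 92 @ $28 + 254 @ $22 + 76 @ $25 + 95 @ $25 = $12,439
Ending inventory: 31 @ $20 + 200 @ $21 + 326 @ $24 + 146 @ $25 = $16,294
Check: goods available $28,733 = COGS $12,439 + ending $16,294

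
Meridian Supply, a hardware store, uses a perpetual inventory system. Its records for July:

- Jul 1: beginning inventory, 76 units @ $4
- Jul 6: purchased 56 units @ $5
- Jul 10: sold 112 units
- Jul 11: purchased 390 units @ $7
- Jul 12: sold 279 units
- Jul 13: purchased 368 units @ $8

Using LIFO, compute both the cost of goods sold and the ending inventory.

COGS = $2,457; ending inventory = $3,801

Jul 10, 112 sold [LIFO — newest first]: 56 @ $5 + 56 @ $4 = $504
Jul 12, 279 sold [LIFO — newest first]: 279 @ $7 = $1,953
Total COGS = $504 + $1,953 = $2,457
Ending inventory: 20 @ $4 + 111 @ $7 + 368 @ $8 = $3,801
Check: goods available $6,258 = COGS $2,457 + ending $3,801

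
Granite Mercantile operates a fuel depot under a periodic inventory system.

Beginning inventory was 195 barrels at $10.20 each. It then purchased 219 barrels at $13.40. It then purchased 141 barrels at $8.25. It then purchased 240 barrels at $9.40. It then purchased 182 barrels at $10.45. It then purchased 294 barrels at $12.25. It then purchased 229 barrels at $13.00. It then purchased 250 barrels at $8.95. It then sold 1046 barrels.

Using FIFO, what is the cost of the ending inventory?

Sale 1 (1046) [FIFO — oldest first]: 195 @ $10.20 + 219 @ $13.40 + 141 @ $8.25 + 240 @ $9.40 + 182 @ $10.45 + 69 @ $12.25 = $11,090.00
Ending inventory: 225 @ $12.25 + 229 @ $13.00 + 250 @ $8.95 = $7,970.75

Ending inventory = $7,970.75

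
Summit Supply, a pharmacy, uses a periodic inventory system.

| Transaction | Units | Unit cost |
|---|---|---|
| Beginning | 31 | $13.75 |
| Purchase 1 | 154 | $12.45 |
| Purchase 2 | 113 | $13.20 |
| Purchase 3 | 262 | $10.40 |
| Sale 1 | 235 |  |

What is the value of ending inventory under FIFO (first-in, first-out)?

Sale 1 (235) [FIFO — oldest first]: 31 @ $13.75 + 154 @ $12.45 + 50 @ $13.20 = $3,003.55
Ending inventory: 63 @ $13.20 + 262 @ $10.40 = $3,556.40

Ending inventory = $3,556.40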